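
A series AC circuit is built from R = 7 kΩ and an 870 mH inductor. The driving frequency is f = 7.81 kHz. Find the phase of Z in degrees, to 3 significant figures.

ω = 2πf = 49070 rad/s
X_L = ωL = 42700 Ω
Z = 7000 + j42700 Ω
|Z| = √(7000² + 42700²) = 43300 Ω
∠Z = arctan(42700/7000) = 80.7°

80.7°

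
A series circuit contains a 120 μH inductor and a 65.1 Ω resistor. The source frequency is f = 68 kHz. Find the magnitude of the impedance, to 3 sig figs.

82.9 Ω

ω = 2πf = 427300 rad/s
X_L = ωL = 51.3 Ω
Z = 65.1 + j51.3 Ω
|Z| = √(65.1² + 51.3²) = 82.9 Ω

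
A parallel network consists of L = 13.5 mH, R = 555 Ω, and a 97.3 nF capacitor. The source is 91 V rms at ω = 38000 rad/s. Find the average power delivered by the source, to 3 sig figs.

X_L = ωL = 513 Ω
X_C = 1/(ωC) = 270 Ω
Parallel: admittances add. Y = 1/R + 1/(jωL) + jωC
Y = (0.00180 + j0.00175) S
|Y| = 0.00251 S → |Z| = 1/|Y| = 398 Ω, ∠Z = −∠Y = -44.1°
I = V/|Z| = 228 mA
P = VI cos φ = 91 × 0.228 × cos(-44.1°) = 14.9 W

14.9 W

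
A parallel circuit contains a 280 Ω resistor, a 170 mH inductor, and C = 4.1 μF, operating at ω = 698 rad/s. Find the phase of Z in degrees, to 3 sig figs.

X_L = ωL = 119 Ω
X_C = 1/(ωC) = 349 Ω
Parallel: admittances add. Y = 1/R + 1/(jωL) + jωC
Y = (0.00357 − j0.00557) S
|Y| = 0.00661 S → |Z| = 1/|Y| = 151 Ω, ∠Z = −∠Y = 57.3°

57.3°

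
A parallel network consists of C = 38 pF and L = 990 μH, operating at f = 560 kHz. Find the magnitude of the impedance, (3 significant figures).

6520 Ω

ω = 2πf = 3.519e+06 rad/s
X_L = ωL = 3480 Ω
X_C = 1/(ωC) = 7480 Ω
Parallel: admittances add. Y = 1/(jωL) + jωC
Y = (0 − j0.000153) S
|Y| = 0.000153 S → |Z| = 1/|Y| = 6520 Ω, ∠Z = −∠Y = 90.0°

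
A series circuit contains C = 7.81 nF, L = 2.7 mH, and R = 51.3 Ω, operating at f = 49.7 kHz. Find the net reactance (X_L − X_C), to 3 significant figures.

433 Ω

ω = 2πf = 312300 rad/s
X_L = ωL = 843 Ω
X_C = 1/(ωC) = 410 Ω
X = 843 − 410 = 433 Ω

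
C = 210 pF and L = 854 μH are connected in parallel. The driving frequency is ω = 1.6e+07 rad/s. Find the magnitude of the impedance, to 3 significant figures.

X_L = ωL = 13700 Ω
X_C = 1/(ωC) = 298 Ω
Parallel: admittances add. Y = 1/(jωL) + jωC
Y = (0 + j0.00329) S
|Y| = 0.00329 S → |Z| = 1/|Y| = 304 Ω, ∠Z = −∠Y = -90.0°

304 Ω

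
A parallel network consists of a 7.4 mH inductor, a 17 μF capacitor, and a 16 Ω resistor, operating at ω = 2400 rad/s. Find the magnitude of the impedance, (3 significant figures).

15.5 Ω

X_L = ωL = 17.8 Ω
X_C = 1/(ωC) = 24.5 Ω
Parallel: admittances add. Y = 1/R + 1/(jωL) + jωC
Y = (0.0625 − j0.0155) S
|Y| = 0.0644 S → |Z| = 1/|Y| = 15.5 Ω, ∠Z = −∠Y = 13.9°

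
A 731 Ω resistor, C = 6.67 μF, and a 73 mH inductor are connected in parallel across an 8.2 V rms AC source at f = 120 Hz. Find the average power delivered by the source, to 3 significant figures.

ω = 2πf = 754.0 rad/s
X_L = ωL = 55.0 Ω
X_C = 1/(ωC) = 199 Ω
Parallel: admittances add. Y = 1/R + 1/(jωL) + jωC
Y = (0.00137 − j0.0131) S
|Y| = 0.0132 S → |Z| = 1/|Y| = 75.7 Ω, ∠Z = −∠Y = 84.1°
I = V/|Z| = 108 mA
P = VI cos φ = 8.2 × 0.108 × cos(84.1°) = 92.0 mW

92.0 mW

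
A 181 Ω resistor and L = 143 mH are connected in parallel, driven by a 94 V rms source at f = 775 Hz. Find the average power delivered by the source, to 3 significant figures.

48.8 W

ω = 2πf = 4869 rad/s
X_L = ωL = 696 Ω
Parallel: admittances add. Y = 1/R + 1/(jωL)
Y = (0.00552 − j0.00144) S
|Y| = 0.00571 S → |Z| = 1/|Y| = 175 Ω, ∠Z = −∠Y = 14.6°
I = V/|Z| = 537 mA
P = VI cos φ = 94 × 0.537 × cos(14.6°) = 48.8 W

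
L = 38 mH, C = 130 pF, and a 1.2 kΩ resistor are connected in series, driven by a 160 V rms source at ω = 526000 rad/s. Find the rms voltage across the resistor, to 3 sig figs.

X_L = ωL = 20000 Ω
X_C = 1/(ωC) = 14600 Ω
Net reactance X = X_L − X_C = 5360 Ω
Z = 1200 + j5360 Ω
|Z| = √(1200² + 5360²) = 5500 Ω
I = V/|Z| = 29.1 mA
V_R = I·|Z_R| = 0.0291 × 1200 = 34.9 V

34.9 V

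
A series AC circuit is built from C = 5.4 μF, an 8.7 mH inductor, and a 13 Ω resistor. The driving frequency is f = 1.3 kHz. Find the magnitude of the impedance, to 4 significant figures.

ω = 2πf = 8168 rad/s
X_L = ωL = 71.06 Ω
X_C = 1/(ωC) = 22.67 Ω
Net reactance X = X_L − X_C = 48.39 Ω
Z = 13.00 + j48.39 Ω
|Z| = √(13.00² + 48.39²) = 50.11 Ω

50.11 Ω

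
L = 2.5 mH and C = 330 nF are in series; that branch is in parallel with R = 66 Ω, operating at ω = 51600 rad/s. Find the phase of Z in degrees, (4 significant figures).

X_L = ωL = 129.0 Ω
X_C = 1/(ωC) = 58.73 Ω
Branch 1: Z₁ = R = 66.00 Ω
Branch 2 (series LC): Z₂ = j(X_L − X_C) = j70.27 Ω
Parallel: Z = Z₁Z₂/(Z₁+Z₂), |Z| = 48.11 Ω, ∠Z = 43.20°

43.20°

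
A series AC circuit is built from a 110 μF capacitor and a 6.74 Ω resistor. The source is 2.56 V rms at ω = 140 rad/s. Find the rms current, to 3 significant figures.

X_C = 1/(ωC) = 64.9 Ω
Z = 6.74 − j64.9 Ω
|Z| = √(6.74² + 64.9²) = 65.3 Ω
I = V/|Z| = 2.56/65.3 = 39.2 mA

39.2 mA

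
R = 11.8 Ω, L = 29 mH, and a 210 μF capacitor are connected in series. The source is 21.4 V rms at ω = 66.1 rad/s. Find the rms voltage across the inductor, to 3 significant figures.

X_L = ωL = 1.92 Ω
X_C = 1/(ωC) = 72.0 Ω
Net reactance X = X_L − X_C = -70.1 Ω
Z = 11.8 − j70.1 Ω
|Z| = √(11.8² + 70.1²) = 71.1 Ω
I = V/|Z| = 301 mA
V_L = I·|Z_L| = 0.301 × 1.92 = 0.577 V

0.577 V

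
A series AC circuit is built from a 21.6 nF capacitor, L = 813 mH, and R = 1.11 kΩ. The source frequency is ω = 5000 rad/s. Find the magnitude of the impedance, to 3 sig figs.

X_L = ωL = 4060 Ω
X_C = 1/(ωC) = 9260 Ω
Net reactance X = X_L − X_C = -5190 Ω
Z = 1110 − j5190 Ω
|Z| = √(1110² + 5190²) = 5310 Ω

5310 Ω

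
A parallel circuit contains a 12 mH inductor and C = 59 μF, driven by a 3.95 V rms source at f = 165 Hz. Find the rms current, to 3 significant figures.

75.9 mA

ω = 2πf = 1037 rad/s
X_L = ωL = 12.4 Ω
X_C = 1/(ωC) = 16.3 Ω
Parallel: admittances add. Y = 1/(jωL) + jωC
Y = (0 − j0.0192) S
|Y| = 0.0192 S → |Z| = 1/|Y| = 52.0 Ω, ∠Z = −∠Y = 90.0°
I = V/|Z| = 3.95/52.0 = 75.9 mA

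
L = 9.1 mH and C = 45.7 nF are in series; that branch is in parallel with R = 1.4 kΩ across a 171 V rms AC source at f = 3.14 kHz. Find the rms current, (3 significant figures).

ω = 2πf = 19730 rad/s
X_L = ωL = 180 Ω
X_C = 1/(ωC) = 1110 Ω
Branch 1: Z₁ = R = 1400 Ω
Branch 2 (series LC): Z₂ = j(X_L − X_C) = −j930 Ω
Parallel: Z = Z₁Z₂/(Z₁+Z₂), |Z| = 774 Ω, ∠Z = -56.4°
I = V/|Z| = 171/774 = 221 mA

221 mA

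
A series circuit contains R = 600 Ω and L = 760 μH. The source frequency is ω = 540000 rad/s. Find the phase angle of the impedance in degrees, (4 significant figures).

34.37°

X_L = ωL = 410.4 Ω
Z = 600.0 + j410.4 Ω
|Z| = √(600.0² + 410.4²) = 726.9 Ω
∠Z = arctan(410.4/600.0) = 34.37°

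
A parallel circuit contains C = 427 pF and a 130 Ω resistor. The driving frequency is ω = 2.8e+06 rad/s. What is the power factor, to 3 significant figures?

X_C = 1/(ωC) = 836 Ω
Parallel: admittances add. Y = 1/R + jωC
Y = (0.00769 + j0.00120) S
|Y| = 0.00778 S → |Z| = 1/|Y| = 128 Ω, ∠Z = −∠Y = -8.83°
cos φ = cos(-8.83°) = 0.988

0.988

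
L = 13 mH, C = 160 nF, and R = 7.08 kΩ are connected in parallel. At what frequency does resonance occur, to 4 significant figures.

ω₀ = 1/√(LC) = 1/√(0.013 × 1.6e-07) = 21930 rad/s
f₀ = ω₀/(2π) = 3.490 kHz

3.490 kHz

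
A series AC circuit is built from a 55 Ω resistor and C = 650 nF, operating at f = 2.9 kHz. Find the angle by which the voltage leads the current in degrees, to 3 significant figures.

-56.9°

ω = 2πf = 18220 rad/s
X_C = 1/(ωC) = 84.4 Ω
Z = 55.0 − j84.4 Ω
|Z| = √(55.0² + 84.4²) = 101 Ω
∠Z = arctan(-84.4/55.0) = -56.9°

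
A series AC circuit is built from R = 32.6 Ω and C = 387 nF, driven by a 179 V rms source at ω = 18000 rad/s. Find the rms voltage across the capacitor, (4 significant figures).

174.6 V

X_C = 1/(ωC) = 143.6 Ω
Z = 32.60 − j143.6 Ω
|Z| = √(32.60² + 143.6²) = 147.2 Ω
I = V/|Z| = 1.216 A
V_C = I·|Z_C| = 1.216 × 143.6 = 174.6 V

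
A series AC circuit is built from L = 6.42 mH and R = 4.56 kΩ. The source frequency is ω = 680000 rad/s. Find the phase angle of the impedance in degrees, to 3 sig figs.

X_L = ωL = 4370 Ω
Z = 4560 + j4370 Ω
|Z| = √(4560² + 4370²) = 6310 Ω
∠Z = arctan(4370/4560) = 43.8°

43.8°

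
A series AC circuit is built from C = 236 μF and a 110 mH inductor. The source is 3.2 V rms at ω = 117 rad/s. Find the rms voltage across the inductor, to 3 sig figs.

X_L = ωL = 12.9 Ω
X_C = 1/(ωC) = 36.2 Ω
Net reactance X = X_L − X_C = -23.3 Ω
Z = − j23.3 Ω
|Z| = √(0² + 23.3²) = 23.3 Ω
I = V/|Z| = 137 mA
V_L = I·|Z_L| = 0.137 × 12.9 = 1.76 V

1.76 V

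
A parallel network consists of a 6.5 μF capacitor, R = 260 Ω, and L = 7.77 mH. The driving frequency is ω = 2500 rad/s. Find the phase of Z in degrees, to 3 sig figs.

83.8°

X_L = ωL = 19.4 Ω
X_C = 1/(ωC) = 61.5 Ω
Parallel: admittances add. Y = 1/R + 1/(jωL) + jωC
Y = (0.00385 − j0.0352) S
|Y| = 0.0354 S → |Z| = 1/|Y| = 28.2 Ω, ∠Z = −∠Y = 83.8°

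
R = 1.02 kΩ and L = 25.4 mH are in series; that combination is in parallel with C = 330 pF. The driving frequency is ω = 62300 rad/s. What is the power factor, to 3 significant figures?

X_L = ωL = 1580 Ω
X_C = 1/(ωC) = 48600 Ω
Branch 1 (R+jX_L): Z₁ = 1020 + j1580 Ω, |Z₁| = 1880 Ω
Branch 2 (−jX_C): Z₂ = −j48600 Ω
Parallel: Z = Z₁Z₂/(Z₁+Z₂), |Z| = 1950 Ω, ∠Z = 56.0°
cos φ = cos(56.0°) = 0.560

0.560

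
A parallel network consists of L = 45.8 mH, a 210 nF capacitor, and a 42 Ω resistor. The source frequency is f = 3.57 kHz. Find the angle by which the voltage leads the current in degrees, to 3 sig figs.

-8.92°

ω = 2πf = 22430 rad/s
X_L = ωL = 1030 Ω
X_C = 1/(ωC) = 212 Ω
Parallel: admittances add. Y = 1/R + 1/(jωL) + jωC
Y = (0.0238 + j0.00374) S
|Y| = 0.0241 S → |Z| = 1/|Y| = 41.5 Ω, ∠Z = −∠Y = -8.92°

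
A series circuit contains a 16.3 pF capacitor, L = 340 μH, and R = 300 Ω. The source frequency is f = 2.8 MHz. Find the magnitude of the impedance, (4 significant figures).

2512 Ω

ω = 2πf = 1.759e+07 rad/s
X_L = ωL = 5982 Ω
X_C = 1/(ωC) = 3487 Ω
Net reactance X = X_L − X_C = 2494 Ω
Z = 300.0 + j2494 Ω
|Z| = √(300.0² + 2494²) = 2512 Ω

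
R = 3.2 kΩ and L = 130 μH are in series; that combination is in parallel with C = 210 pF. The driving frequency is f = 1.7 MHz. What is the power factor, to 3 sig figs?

ω = 2πf = 1.068e+07 rad/s
X_L = ωL = 1390 Ω
X_C = 1/(ωC) = 446 Ω
Branch 1 (R+jX_L): Z₁ = 3200 + j1390 Ω, |Z₁| = 3490 Ω
Branch 2 (−jX_C): Z₂ = −j446 Ω
Parallel: Z = Z₁Z₂/(Z₁+Z₂), |Z| = 466 Ω, ∠Z = -83.0°
cos φ = cos(-83.0°) = 0.123

0.123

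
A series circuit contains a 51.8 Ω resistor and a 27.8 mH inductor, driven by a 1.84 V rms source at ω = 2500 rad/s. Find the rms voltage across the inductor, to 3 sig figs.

X_L = ωL = 69.5 Ω
Z = 51.8 + j69.5 Ω
|Z| = √(51.8² + 69.5²) = 86.7 Ω
I = V/|Z| = 21.2 mA
V_L = I·|Z_L| = 0.0212 × 69.5 = 1.48 V

1.48 V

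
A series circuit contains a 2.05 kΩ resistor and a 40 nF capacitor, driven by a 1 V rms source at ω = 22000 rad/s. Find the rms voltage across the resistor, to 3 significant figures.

X_C = 1/(ωC) = 1140 Ω
Z = 2050 − j1140 Ω
|Z| = √(2050² + 1140²) = 2340 Ω
I = V/|Z| = 427 μA
V_R = I·|Z_R| = 0.000427 × 2050 = 0.875 V

0.875 V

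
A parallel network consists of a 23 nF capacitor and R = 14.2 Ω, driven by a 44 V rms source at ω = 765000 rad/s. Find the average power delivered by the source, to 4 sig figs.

136.3 W

X_C = 1/(ωC) = 56.83 Ω
Parallel: admittances add. Y = 1/R + jωC
Y = (0.07042 + j0.01759) S
|Y| = 0.07259 S → |Z| = 1/|Y| = 13.78 Ω, ∠Z = −∠Y = -14.03°
I = V/|Z| = 3.194 A
P = VI cos φ = 44 × 3.194 × cos(-14.03°) = 136.3 W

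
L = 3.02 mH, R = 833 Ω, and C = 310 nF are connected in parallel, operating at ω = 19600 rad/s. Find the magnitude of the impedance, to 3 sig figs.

91.9 Ω

X_L = ωL = 59.2 Ω
X_C = 1/(ωC) = 165 Ω
Parallel: admittances add. Y = 1/R + 1/(jωL) + jωC
Y = (0.00120 − j0.0108) S
|Y| = 0.0109 S → |Z| = 1/|Y| = 91.9 Ω, ∠Z = −∠Y = 83.7°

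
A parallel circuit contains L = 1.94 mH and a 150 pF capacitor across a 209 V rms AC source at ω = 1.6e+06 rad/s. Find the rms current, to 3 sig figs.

X_L = ωL = 3100 Ω
X_C = 1/(ωC) = 4170 Ω
Parallel: admittances add. Y = 1/(jωL) + jωC
Y = (0 − j8.22e-05) S
|Y| = 8.22e-05 S → |Z| = 1/|Y| = 12200 Ω, ∠Z = −∠Y = 90.0°
I = V/|Z| = 209/12200 = 17.2 mA

17.2 mA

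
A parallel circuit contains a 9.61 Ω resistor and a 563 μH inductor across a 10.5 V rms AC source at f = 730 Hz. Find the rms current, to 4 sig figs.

4.210 A

ω = 2πf = 4587 rad/s
X_L = ωL = 2.582 Ω
Parallel: admittances add. Y = 1/R + 1/(jωL)
Y = (0.1041 − j0.3872) S
|Y| = 0.4010 S → |Z| = 1/|Y| = 2.494 Ω, ∠Z = −∠Y = 74.96°
I = V/|Z| = 10.5/2.494 = 4.210 A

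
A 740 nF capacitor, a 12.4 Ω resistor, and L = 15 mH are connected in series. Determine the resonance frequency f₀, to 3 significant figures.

ω₀ = 1/√(LC) = 1/√(0.015 × 7.4e-07) = 9492 rad/s
f₀ = ω₀/(2π) = 1.51 kHz

1.51 kHz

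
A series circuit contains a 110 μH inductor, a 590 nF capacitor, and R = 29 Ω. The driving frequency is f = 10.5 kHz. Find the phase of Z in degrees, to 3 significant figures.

ω = 2πf = 65970 rad/s
X_L = ωL = 7.26 Ω
X_C = 1/(ωC) = 25.7 Ω
Net reactance X = X_L − X_C = -18.4 Ω
Z = 29.0 − j18.4 Ω
|Z| = √(29.0² + 18.4²) = 34.4 Ω
∠Z = arctan(-18.4/29.0) = -32.4°

-32.4°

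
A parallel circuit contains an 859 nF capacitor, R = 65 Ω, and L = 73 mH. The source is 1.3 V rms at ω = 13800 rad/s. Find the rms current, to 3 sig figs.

X_L = ωL = 1010 Ω
X_C = 1/(ωC) = 84.4 Ω
Parallel: admittances add. Y = 1/R + 1/(jωL) + jωC
Y = (0.0154 + j0.0109) S
|Y| = 0.0188 S → |Z| = 1/|Y| = 53.1 Ω, ∠Z = −∠Y = -35.2°
I = V/|Z| = 1.3/53.1 = 24.5 mA

24.5 mA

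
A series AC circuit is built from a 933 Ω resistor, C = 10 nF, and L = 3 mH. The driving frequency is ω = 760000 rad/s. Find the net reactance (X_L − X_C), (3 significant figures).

X_L = ωL = 2280 Ω
X_C = 1/(ωC) = 132 Ω
X = 2280 − 132 = 2150 Ω

2150 Ω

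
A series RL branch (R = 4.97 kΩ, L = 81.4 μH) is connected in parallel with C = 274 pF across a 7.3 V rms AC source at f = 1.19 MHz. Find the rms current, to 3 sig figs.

ω = 2πf = 7.477e+06 rad/s
X_L = ωL = 609 Ω
X_C = 1/(ωC) = 488 Ω
Branch 1 (R+jX_L): Z₁ = 4970 + j609 Ω, |Z₁| = 5010 Ω
Branch 2 (−jX_C): Z₂ = −j488 Ω
Parallel: Z = Z₁Z₂/(Z₁+Z₂), |Z| = 492 Ω, ∠Z = -84.4°
I = V/|Z| = 7.3/492 = 14.8 mA

14.8 mA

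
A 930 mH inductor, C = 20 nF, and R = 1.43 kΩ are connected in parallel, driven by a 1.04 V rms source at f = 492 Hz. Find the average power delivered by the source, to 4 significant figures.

756.4 μW

ω = 2πf = 3091 rad/s
X_L = ωL = 2875 Ω
X_C = 1/(ωC) = 16170 Ω
Parallel: admittances add. Y = 1/R + 1/(jωL) + jωC
Y = (0.0006993 − j0.0002860) S
|Y| = 0.0007555 S → |Z| = 1/|Y| = 1324 Ω, ∠Z = −∠Y = 22.24°
I = V/|Z| = 785.7 μA
P = VI cos φ = 1.04 × 0.0007857 × cos(22.24°) = 756.4 μW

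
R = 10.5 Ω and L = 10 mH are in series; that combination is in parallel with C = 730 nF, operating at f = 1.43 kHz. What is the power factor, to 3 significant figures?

0.279

ω = 2πf = 8985 rad/s
X_L = ωL = 89.8 Ω
X_C = 1/(ωC) = 152 Ω
Branch 1 (R+jX_L): Z₁ = 10.5 + j89.8 Ω, |Z₁| = 90.5 Ω
Branch 2 (−jX_C): Z₂ = −j152 Ω
Parallel: Z = Z₁Z₂/(Z₁+Z₂), |Z| = 217 Ω, ∠Z = 73.8°
cos φ = cos(73.8°) = 0.279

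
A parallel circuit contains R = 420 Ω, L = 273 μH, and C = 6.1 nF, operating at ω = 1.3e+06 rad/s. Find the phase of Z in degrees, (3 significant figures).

-65.0°

X_L = ωL = 355 Ω
X_C = 1/(ωC) = 126 Ω
Parallel: admittances add. Y = 1/R + 1/(jωL) + jωC
Y = (0.00238 + j0.00511) S
|Y| = 0.00564 S → |Z| = 1/|Y| = 177 Ω, ∠Z = −∠Y = -65.0°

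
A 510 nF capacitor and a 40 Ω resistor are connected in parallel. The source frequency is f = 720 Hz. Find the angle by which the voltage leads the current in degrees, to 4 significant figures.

ω = 2πf = 4524 rad/s
X_C = 1/(ωC) = 433.4 Ω
Parallel: admittances add. Y = 1/R + jωC
Y = (0.02500 + j0.002307) S
|Y| = 0.02511 S → |Z| = 1/|Y| = 39.83 Ω, ∠Z = −∠Y = -5.273°

-5.273°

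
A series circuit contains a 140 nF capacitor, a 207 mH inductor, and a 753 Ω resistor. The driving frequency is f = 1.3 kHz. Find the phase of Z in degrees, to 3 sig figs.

47.3°

ω = 2πf = 8168 rad/s
X_L = ωL = 1690 Ω
X_C = 1/(ωC) = 874 Ω
Net reactance X = X_L − X_C = 816 Ω
Z = 753 + j816 Ω
|Z| = √(753² + 816²) = 1110 Ω
∠Z = arctan(816/753) = 47.3°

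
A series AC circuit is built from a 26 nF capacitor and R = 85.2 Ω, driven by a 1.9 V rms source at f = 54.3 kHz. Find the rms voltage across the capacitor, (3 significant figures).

ω = 2πf = 341200 rad/s
X_C = 1/(ωC) = 113 Ω
Z = 85.2 − j113 Ω
|Z| = √(85.2² + 113²) = 141 Ω
I = V/|Z| = 13.4 mA
V_C = I·|Z_C| = 0.0134 × 113 = 1.52 V

1.52 V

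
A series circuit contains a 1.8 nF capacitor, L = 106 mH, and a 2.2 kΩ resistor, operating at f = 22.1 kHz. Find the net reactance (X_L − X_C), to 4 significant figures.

ω = 2πf = 138900 rad/s
X_L = ωL = 14720 Ω
X_C = 1/(ωC) = 4001 Ω
X = 14720 − 4001 = 10720 Ω

10720 Ω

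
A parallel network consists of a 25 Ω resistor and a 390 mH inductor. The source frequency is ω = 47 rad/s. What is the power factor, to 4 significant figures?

0.5913

X_L = ωL = 18.33 Ω
Parallel: admittances add. Y = 1/R + 1/(jωL)
Y = (0.04000 − j0.05456) S
|Y| = 0.06765 S → |Z| = 1/|Y| = 14.78 Ω, ∠Z = −∠Y = 53.75°
cos φ = cos(53.75°) = 0.5913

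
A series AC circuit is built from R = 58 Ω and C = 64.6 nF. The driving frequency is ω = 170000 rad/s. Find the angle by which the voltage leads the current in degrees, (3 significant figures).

-57.5°

X_C = 1/(ωC) = 91.1 Ω
Z = 58.0 − j91.1 Ω
|Z| = √(58.0² + 91.1²) = 108 Ω
∠Z = arctan(-91.1/58.0) = -57.5°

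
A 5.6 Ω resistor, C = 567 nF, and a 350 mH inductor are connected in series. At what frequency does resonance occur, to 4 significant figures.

ω₀ = 1/√(LC) = 1/√(0.35 × 5.67e-07) = 2245 rad/s
f₀ = ω₀/(2π) = 357.3 Hz

357.3 Hz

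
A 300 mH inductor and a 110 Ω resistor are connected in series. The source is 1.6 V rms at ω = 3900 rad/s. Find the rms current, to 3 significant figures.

X_L = ωL = 1170 Ω
Z = 110 + j1170 Ω
|Z| = √(110² + 1170²) = 1180 Ω
I = V/|Z| = 1.6/1180 = 1.36 mA

1.36 mA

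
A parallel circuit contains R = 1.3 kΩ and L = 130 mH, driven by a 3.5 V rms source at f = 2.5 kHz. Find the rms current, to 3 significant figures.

ω = 2πf = 15710 rad/s
X_L = ωL = 2040 Ω
Parallel: admittances add. Y = 1/R + 1/(jωL)
Y = (0.000769 − j0.000490) S
|Y| = 0.000912 S → |Z| = 1/|Y| = 1100 Ω, ∠Z = −∠Y = 32.5°
I = V/|Z| = 3.5/1100 = 3.19 mA

3.19 mA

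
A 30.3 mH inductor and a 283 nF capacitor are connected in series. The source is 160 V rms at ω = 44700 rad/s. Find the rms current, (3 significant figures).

X_L = ωL = 1350 Ω
X_C = 1/(ωC) = 79.1 Ω
Net reactance X = X_L − X_C = 1280 Ω
Z = j1280 Ω
|Z| = √(0² + 1280²) = 1280 Ω
I = V/|Z| = 160/1280 = 125 mA

125 mA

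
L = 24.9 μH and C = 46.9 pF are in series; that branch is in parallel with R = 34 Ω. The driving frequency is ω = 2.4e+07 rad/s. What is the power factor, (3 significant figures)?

X_L = ωL = 598 Ω
X_C = 1/(ωC) = 888 Ω
Branch 1: Z₁ = R = 34.0 Ω
Branch 2 (series LC): Z₂ = j(X_L − X_C) = −j291 Ω
Parallel: Z = Z₁Z₂/(Z₁+Z₂), |Z| = 33.8 Ω, ∠Z = -6.67°
cos φ = cos(-6.67°) = 0.993

0.993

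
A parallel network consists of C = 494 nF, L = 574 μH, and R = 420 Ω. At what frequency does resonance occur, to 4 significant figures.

9.451 kHz

ω₀ = 1/√(LC) = 1/√(0.000574 × 4.94e-07) = 59390 rad/s
f₀ = ω₀/(2π) = 9.451 kHz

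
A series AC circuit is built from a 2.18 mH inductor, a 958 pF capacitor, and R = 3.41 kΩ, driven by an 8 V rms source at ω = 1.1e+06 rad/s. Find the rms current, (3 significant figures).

X_L = ωL = 2400 Ω
X_C = 1/(ωC) = 949 Ω
Net reactance X = X_L − X_C = 1450 Ω
Z = 3410 + j1450 Ω
|Z| = √(3410² + 1450²) = 3710 Ω
I = V/|Z| = 8/3710 = 2.16 mA

2.16 mA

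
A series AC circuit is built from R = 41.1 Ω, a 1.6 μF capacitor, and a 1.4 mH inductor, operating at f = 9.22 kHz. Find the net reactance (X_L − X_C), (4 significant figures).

70.31 Ω

ω = 2πf = 57930 rad/s
X_L = ωL = 81.10 Ω
X_C = 1/(ωC) = 10.79 Ω
X = 81.10 − 10.79 = 70.31 Ω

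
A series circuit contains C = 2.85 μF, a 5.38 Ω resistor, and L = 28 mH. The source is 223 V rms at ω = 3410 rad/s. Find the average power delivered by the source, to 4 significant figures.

3.187 kW

X_L = ωL = 95.48 Ω
X_C = 1/(ωC) = 102.9 Ω
Net reactance X = X_L − X_C = -7.417 Ω
Z = 5.380 − j7.417 Ω
|Z| = √(5.380² + 7.417²) = 9.162 Ω
∠Z = arctan(-7.417/5.380) = -54.04°
I = V/|Z| = 24.34 A
P = VI cos φ = 223 × 24.34 × cos(-54.04°) = 3.187 kW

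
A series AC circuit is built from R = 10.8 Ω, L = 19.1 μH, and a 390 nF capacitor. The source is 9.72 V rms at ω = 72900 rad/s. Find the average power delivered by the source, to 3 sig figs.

811 mW

X_L = ωL = 1.39 Ω
X_C = 1/(ωC) = 35.2 Ω
Net reactance X = X_L − X_C = -33.8 Ω
Z = 10.8 − j33.8 Ω
|Z| = √(10.8² + 33.8²) = 35.5 Ω
∠Z = arctan(-33.8/10.8) = -72.3°
I = V/|Z| = 274 mA
P = VI cos φ = 9.72 × 0.274 × cos(-72.3°) = 811 mW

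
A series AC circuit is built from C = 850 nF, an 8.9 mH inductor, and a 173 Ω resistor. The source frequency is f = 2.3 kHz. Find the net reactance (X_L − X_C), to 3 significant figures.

ω = 2πf = 14450 rad/s
X_L = ωL = 129 Ω
X_C = 1/(ωC) = 81.4 Ω
X = 129 − 81.4 = 47.2 Ω

47.2 Ω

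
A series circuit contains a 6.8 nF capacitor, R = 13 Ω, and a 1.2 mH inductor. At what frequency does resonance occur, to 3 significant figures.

ω₀ = 1/√(LC) = 1/√(0.0012 × 6.8e-09) = 350100 rad/s
f₀ = ω₀/(2π) = 55.7 kHz

55.7 kHz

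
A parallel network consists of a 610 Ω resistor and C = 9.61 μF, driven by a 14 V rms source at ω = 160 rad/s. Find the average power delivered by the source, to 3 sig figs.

X_C = 1/(ωC) = 650 Ω
Parallel: admittances add. Y = 1/R + jωC
Y = (0.00164 + j0.00154) S
|Y| = 0.00225 S → |Z| = 1/|Y| = 445 Ω, ∠Z = −∠Y = -43.2°
I = V/|Z| = 31.5 mA
P = VI cos φ = 14 × 0.0315 × cos(-43.2°) = 321 mW

321 mW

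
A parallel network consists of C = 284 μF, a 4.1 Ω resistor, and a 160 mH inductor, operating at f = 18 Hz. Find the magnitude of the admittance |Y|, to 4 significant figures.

245.0 mS

ω = 2πf = 113.1 rad/s
X_L = ωL = 18.10 Ω
X_C = 1/(ωC) = 31.13 Ω
Parallel: admittances add. Y = 1/R + 1/(jωL) + jωC
Y = (0.2439 − j0.02314) S
|Y| = 0.2450 S → |Z| = 1/|Y| = 4.082 Ω, ∠Z = −∠Y = 5.420°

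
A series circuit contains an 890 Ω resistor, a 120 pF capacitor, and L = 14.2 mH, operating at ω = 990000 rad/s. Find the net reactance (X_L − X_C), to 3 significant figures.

X_L = ωL = 14100 Ω
X_C = 1/(ωC) = 8420 Ω
X = 14100 − 8420 = 5640 Ω

5640 Ω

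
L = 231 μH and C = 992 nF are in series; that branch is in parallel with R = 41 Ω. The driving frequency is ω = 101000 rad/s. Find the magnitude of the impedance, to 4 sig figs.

X_L = ωL = 23.33 Ω
X_C = 1/(ωC) = 9.981 Ω
Branch 1: Z₁ = R = 41.00 Ω
Branch 2 (series LC): Z₂ = j(X_L − X_C) = j13.35 Ω
Parallel: Z = Z₁Z₂/(Z₁+Z₂), |Z| = 12.69 Ω, ∠Z = 71.96°

12.69 Ω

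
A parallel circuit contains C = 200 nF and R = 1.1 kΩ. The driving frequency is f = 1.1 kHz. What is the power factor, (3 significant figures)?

0.549

ω = 2πf = 6912 rad/s
X_C = 1/(ωC) = 723 Ω
Parallel: admittances add. Y = 1/R + jωC
Y = (0.000909 + j0.00138) S
|Y| = 0.00165 S → |Z| = 1/|Y| = 604 Ω, ∠Z = −∠Y = -56.7°
cos φ = cos(-56.7°) = 0.549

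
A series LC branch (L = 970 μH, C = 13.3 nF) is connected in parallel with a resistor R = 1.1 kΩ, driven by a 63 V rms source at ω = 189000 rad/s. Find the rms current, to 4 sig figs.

299.3 mA

X_L = ωL = 183.3 Ω
X_C = 1/(ωC) = 397.8 Ω
Branch 1: Z₁ = R = 1100 Ω
Branch 2 (series LC): Z₂ = j(X_L − X_C) = −j214.5 Ω
Parallel: Z = Z₁Z₂/(Z₁+Z₂), |Z| = 210.5 Ω, ∠Z = -78.97°
I = V/|Z| = 63/210.5 = 299.3 mA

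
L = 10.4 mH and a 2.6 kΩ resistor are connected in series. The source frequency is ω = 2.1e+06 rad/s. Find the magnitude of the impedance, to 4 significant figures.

X_L = ωL = 21840 Ω
Z = 2600 + j21840 Ω
|Z| = √(2600² + 21840²) = 21990 Ω

21990 Ω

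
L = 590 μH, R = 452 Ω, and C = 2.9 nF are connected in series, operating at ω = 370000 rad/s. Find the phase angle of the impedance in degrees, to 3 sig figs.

-57.7°

X_L = ωL = 218 Ω
X_C = 1/(ωC) = 932 Ω
Net reactance X = X_L − X_C = -714 Ω
Z = 452 − j714 Ω
|Z| = √(452² + 714²) = 845 Ω
∠Z = arctan(-714/452) = -57.7°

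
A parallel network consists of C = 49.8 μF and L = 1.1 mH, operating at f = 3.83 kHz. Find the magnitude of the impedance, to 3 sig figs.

0.862 Ω

ω = 2πf = 24060 rad/s
X_L = ωL = 26.5 Ω
X_C = 1/(ωC) = 0.834 Ω
Parallel: admittances add. Y = 1/(jωL) + jωC
Y = (0 + j1.16) S
|Y| = 1.16 S → |Z| = 1/|Y| = 0.862 Ω, ∠Z = −∠Y = -90.0°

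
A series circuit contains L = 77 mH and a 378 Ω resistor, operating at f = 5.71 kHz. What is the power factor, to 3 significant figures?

ω = 2πf = 35880 rad/s
X_L = ωL = 2760 Ω
Z = 378 + j2760 Ω
|Z| = √(378² + 2760²) = 2790 Ω
∠Z = arctan(2760/378) = 82.2°
cos φ = cos(82.2°) = 0.136

0.136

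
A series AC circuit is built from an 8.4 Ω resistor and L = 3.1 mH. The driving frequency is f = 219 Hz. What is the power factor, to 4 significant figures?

ω = 2πf = 1376 rad/s
X_L = ωL = 4.266 Ω
Z = 8.400 + j4.266 Ω
|Z| = √(8.400² + 4.266²) = 9.421 Ω
∠Z = arctan(4.266/8.400) = 26.92°
cos φ = cos(26.92°) = 0.8916

0.8916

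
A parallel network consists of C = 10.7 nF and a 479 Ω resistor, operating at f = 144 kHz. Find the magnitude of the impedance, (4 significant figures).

ω = 2πf = 904800 rad/s
X_C = 1/(ωC) = 103.3 Ω
Parallel: admittances add. Y = 1/R + jωC
Y = (0.002088 + j0.009681) S
|Y| = 0.009904 S → |Z| = 1/|Y| = 101.0 Ω, ∠Z = −∠Y = -77.83°

101.0 Ω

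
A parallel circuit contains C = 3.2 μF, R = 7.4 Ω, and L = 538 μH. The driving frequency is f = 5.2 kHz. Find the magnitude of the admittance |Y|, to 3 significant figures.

ω = 2πf = 32670 rad/s
X_L = ωL = 17.6 Ω
X_C = 1/(ωC) = 9.56 Ω
Parallel: admittances add. Y = 1/R + 1/(jωL) + jωC
Y = (0.135 + j0.0477) S
|Y| = 0.143 S → |Z| = 1/|Y| = 6.98 Ω, ∠Z = −∠Y = -19.4°

143 mS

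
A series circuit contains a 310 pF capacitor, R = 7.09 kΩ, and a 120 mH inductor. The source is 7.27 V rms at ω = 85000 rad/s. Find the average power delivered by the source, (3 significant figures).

X_L = ωL = 10200 Ω
X_C = 1/(ωC) = 38000 Ω
Net reactance X = X_L − X_C = -27800 Ω
Z = 7090 − j27800 Ω
|Z| = √(7090² + 27800²) = 28600 Ω
∠Z = arctan(-27800/7090) = -75.7°
I = V/|Z| = 254 μA
P = VI cos φ = 7.27 × 0.000254 × cos(-75.7°) = 457 μW

457 μW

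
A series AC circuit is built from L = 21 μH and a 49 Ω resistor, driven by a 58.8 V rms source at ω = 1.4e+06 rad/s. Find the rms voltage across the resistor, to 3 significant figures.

X_L = ωL = 29.4 Ω
Z = 49.0 + j29.4 Ω
|Z| = √(49.0² + 29.4²) = 57.1 Ω
I = V/|Z| = 1.03 A
V_R = I·|Z_R| = 1.03 × 49.0 = 50.4 V

50.4 V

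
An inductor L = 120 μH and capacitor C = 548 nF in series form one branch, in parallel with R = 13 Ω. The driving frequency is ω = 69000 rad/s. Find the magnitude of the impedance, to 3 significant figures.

X_L = ωL = 8.28 Ω
X_C = 1/(ωC) = 26.4 Ω
Branch 1: Z₁ = R = 13.0 Ω
Branch 2 (series LC): Z₂ = j(X_L − X_C) = −j18.2 Ω
Parallel: Z = Z₁Z₂/(Z₁+Z₂), |Z| = 10.6 Ω, ∠Z = -35.6°

10.6 Ω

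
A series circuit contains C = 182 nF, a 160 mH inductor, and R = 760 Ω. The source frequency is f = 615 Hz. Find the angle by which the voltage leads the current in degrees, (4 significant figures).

-46.60°

ω = 2πf = 3864 rad/s
X_L = ωL = 618.3 Ω
X_C = 1/(ωC) = 1422 Ω
Net reactance X = X_L − X_C = -803.6 Ω
Z = 760.0 − j803.6 Ω
|Z| = √(760.0² + 803.6²) = 1106 Ω
∠Z = arctan(-803.6/760.0) = -46.60°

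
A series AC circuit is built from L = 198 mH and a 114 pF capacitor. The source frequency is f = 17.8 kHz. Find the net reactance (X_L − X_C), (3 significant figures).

ω = 2πf = 111800 rad/s
X_L = ωL = 22100 Ω
X_C = 1/(ωC) = 78400 Ω
X = 22100 − 78400 = -56300 Ω

-56300 Ω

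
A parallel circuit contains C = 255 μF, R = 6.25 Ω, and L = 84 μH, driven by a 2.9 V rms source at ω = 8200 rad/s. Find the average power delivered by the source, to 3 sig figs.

1.35 W

X_L = ωL = 0.689 Ω
X_C = 1/(ωC) = 0.478 Ω
Parallel: admittances add. Y = 1/R + 1/(jωL) + jωC
Y = (0.160 + j0.639) S
|Y| = 0.659 S → |Z| = 1/|Y| = 1.52 Ω, ∠Z = −∠Y = -75.9°
I = V/|Z| = 1.91 A
P = VI cos φ = 2.9 × 1.91 × cos(-75.9°) = 1.35 W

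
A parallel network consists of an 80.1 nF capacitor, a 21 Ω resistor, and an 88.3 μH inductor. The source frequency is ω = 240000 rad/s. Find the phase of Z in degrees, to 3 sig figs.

30.4°

X_L = ωL = 21.2 Ω
X_C = 1/(ωC) = 52.0 Ω
Parallel: admittances add. Y = 1/R + 1/(jωL) + jωC
Y = (0.0476 − j0.0280) S
|Y| = 0.0552 S → |Z| = 1/|Y| = 18.1 Ω, ∠Z = −∠Y = 30.4°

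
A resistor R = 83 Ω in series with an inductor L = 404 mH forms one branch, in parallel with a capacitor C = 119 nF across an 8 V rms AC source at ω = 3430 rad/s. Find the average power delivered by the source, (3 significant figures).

X_L = ωL = 1390 Ω
X_C = 1/(ωC) = 2450 Ω
Branch 1 (R+jX_L): Z₁ = 83.0 + j1390 Ω, |Z₁| = 1390 Ω
Branch 2 (−jX_C): Z₂ = −j2450 Ω
Parallel: Z = Z₁Z₂/(Z₁+Z₂), |Z| = 3190 Ω, ∠Z = 82.1°
I = V/|Z| = 2.51 mA
P = VI cos φ = 8 × 0.00251 × cos(82.1°) = 2.76 mW

2.76 mW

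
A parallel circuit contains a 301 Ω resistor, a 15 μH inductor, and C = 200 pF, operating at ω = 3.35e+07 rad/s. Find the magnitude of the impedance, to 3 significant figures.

173 Ω

X_L = ωL = 502 Ω
X_C = 1/(ωC) = 149 Ω
Parallel: admittances add. Y = 1/R + 1/(jωL) + jωC
Y = (0.00332 + j0.00471) S
|Y| = 0.00576 S → |Z| = 1/|Y| = 173 Ω, ∠Z = −∠Y = -54.8°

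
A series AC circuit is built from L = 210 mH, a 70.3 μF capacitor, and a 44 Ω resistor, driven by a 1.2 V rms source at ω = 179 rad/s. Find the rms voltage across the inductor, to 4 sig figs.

X_L = ωL = 37.59 Ω
X_C = 1/(ωC) = 79.47 Ω
Net reactance X = X_L − X_C = -41.88 Ω
Z = 44.00 − j41.88 Ω
|Z| = √(44.00² + 41.88²) = 60.74 Ω
I = V/|Z| = 19.76 mA
V_L = I·|Z_L| = 0.01976 × 37.59 = 0.7426 V

0.7426 V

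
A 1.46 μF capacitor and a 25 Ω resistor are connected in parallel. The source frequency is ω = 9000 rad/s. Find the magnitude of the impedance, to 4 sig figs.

X_C = 1/(ωC) = 76.10 Ω
Parallel: admittances add. Y = 1/R + jωC
Y = (0.04000 + j0.01314) S
|Y| = 0.04210 S → |Z| = 1/|Y| = 23.75 Ω, ∠Z = −∠Y = -18.19°

23.75 Ω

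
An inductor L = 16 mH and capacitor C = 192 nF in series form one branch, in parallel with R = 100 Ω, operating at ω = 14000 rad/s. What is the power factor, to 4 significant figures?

X_L = ωL = 224.0 Ω
X_C = 1/(ωC) = 372.0 Ω
Branch 1: Z₁ = R = 100.0 Ω
Branch 2 (series LC): Z₂ = j(X_L − X_C) = −j148.0 Ω
Parallel: Z = Z₁Z₂/(Z₁+Z₂), |Z| = 82.86 Ω, ∠Z = -34.04°
cos φ = cos(-34.04°) = 0.8286

0.8286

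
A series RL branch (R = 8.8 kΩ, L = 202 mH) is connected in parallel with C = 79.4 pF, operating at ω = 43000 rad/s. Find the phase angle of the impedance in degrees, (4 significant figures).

X_L = ωL = 8686 Ω
X_C = 1/(ωC) = 292900 Ω
Branch 1 (R+jX_L): Z₁ = 8800 + j8686 Ω, |Z₁| = 12360 Ω
Branch 2 (−jX_C): Z₂ = −j292900 Ω
Parallel: Z = Z₁Z₂/(Z₁+Z₂), |Z| = 12740 Ω, ∠Z = 42.85°

42.85°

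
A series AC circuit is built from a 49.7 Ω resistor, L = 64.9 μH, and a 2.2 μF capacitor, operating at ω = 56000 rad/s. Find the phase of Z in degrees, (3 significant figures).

X_L = ωL = 3.63 Ω
X_C = 1/(ωC) = 8.12 Ω
Net reactance X = X_L − X_C = -4.48 Ω
Z = 49.7 − j4.48 Ω
|Z| = √(49.7² + 4.48²) = 49.9 Ω
∠Z = arctan(-4.48/49.7) = -5.15°

-5.15°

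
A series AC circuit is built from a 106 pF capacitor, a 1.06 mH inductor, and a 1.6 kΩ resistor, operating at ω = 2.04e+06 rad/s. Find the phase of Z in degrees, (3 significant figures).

X_L = ωL = 2160 Ω
X_C = 1/(ωC) = 4620 Ω
Net reactance X = X_L − X_C = -2460 Ω
Z = 1600 − j2460 Ω
|Z| = √(1600² + 2460²) = 2940 Ω
∠Z = arctan(-2460/1600) = -57.0°

-57.0°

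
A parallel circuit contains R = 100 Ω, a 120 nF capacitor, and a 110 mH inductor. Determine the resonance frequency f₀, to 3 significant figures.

1.39 kHz

ω₀ = 1/√(LC) = 1/√(0.11 × 1.2e-07) = 8704 rad/s
f₀ = ω₀/(2π) = 1.39 kHz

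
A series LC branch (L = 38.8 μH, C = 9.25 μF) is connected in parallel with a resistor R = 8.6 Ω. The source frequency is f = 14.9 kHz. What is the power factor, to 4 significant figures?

0.2768

ω = 2πf = 93620 rad/s
X_L = ωL = 3.632 Ω
X_C = 1/(ωC) = 1.155 Ω
Branch 1: Z₁ = R = 8.600 Ω
Branch 2 (series LC): Z₂ = j(X_L − X_C) = j2.478 Ω
Parallel: Z = Z₁Z₂/(Z₁+Z₂), |Z| = 2.381 Ω, ∠Z = 73.93°
cos φ = cos(73.93°) = 0.2768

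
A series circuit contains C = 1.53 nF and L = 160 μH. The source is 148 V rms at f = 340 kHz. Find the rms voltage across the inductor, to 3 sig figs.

ω = 2πf = 2.136e+06 rad/s
X_L = ωL = 342 Ω
X_C = 1/(ωC) = 306 Ω
Net reactance X = X_L − X_C = 35.9 Ω
Z = j35.9 Ω
|Z| = √(0² + 35.9²) = 35.9 Ω
I = V/|Z| = 4.13 A
V_L = I·|Z_L| = 4.13 × 342 = 1410 V

1410 V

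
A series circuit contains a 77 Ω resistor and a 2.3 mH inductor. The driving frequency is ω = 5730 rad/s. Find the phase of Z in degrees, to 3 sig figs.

X_L = ωL = 13.2 Ω
Z = 77.0 + j13.2 Ω
|Z| = √(77.0² + 13.2²) = 78.1 Ω
∠Z = arctan(13.2/77.0) = 9.71°

9.71°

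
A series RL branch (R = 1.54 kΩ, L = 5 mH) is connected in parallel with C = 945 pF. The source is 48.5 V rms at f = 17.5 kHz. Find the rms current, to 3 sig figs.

28.4 mA

ω = 2πf = 110000 rad/s
X_L = ωL = 550 Ω
X_C = 1/(ωC) = 9620 Ω
Branch 1 (R+jX_L): Z₁ = 1540 + j550 Ω, |Z₁| = 1640 Ω
Branch 2 (−jX_C): Z₂ = −j9620 Ω
Parallel: Z = Z₁Z₂/(Z₁+Z₂), |Z| = 1710 Ω, ∠Z = 10.0°
I = V/|Z| = 48.5/1710 = 28.4 mA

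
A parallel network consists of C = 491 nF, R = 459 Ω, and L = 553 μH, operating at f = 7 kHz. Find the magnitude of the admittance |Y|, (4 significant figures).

ω = 2πf = 43980 rad/s
X_L = ωL = 24.32 Ω
X_C = 1/(ωC) = 46.31 Ω
Parallel: admittances add. Y = 1/R + 1/(jωL) + jωC
Y = (0.002179 − j0.01952) S
|Y| = 0.01964 S → |Z| = 1/|Y| = 50.91 Ω, ∠Z = −∠Y = 83.63°

19.64 mS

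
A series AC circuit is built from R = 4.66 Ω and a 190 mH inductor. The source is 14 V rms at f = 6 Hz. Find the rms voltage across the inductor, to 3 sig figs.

ω = 2πf = 37.70 rad/s
X_L = ωL = 7.16 Ω
Z = 4.66 + j7.16 Ω
|Z| = √(4.66² + 7.16²) = 8.55 Ω
I = V/|Z| = 1.64 A
V_L = I·|Z_L| = 1.64 × 7.16 = 11.7 V

11.7 V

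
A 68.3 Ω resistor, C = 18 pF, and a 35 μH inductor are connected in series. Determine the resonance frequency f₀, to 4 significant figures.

6.341 MHz

ω₀ = 1/√(LC) = 1/√(3.5e-05 × 1.8e-11) = 3.984e+07 rad/s
f₀ = ω₀/(2π) = 6.341 MHz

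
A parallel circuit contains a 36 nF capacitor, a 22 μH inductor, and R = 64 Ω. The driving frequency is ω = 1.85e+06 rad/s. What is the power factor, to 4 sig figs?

0.3485

X_L = ωL = 40.70 Ω
X_C = 1/(ωC) = 15.02 Ω
Parallel: admittances add. Y = 1/R + 1/(jωL) + jωC
Y = (0.01562 + j0.04203) S
|Y| = 0.04484 S → |Z| = 1/|Y| = 22.30 Ω, ∠Z = −∠Y = -69.61°
cos φ = cos(-69.61°) = 0.3485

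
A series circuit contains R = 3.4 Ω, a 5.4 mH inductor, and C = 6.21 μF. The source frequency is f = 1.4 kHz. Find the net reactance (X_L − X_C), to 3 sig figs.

29.2 Ω

ω = 2πf = 8796 rad/s
X_L = ωL = 47.5 Ω
X_C = 1/(ωC) = 18.3 Ω
X = 47.5 − 18.3 = 29.2 Ω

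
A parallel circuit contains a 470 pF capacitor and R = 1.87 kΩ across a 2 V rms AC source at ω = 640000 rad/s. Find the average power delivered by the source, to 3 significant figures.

X_C = 1/(ωC) = 3320 Ω
Parallel: admittances add. Y = 1/R + jωC
Y = (0.000535 + j0.000301) S
|Y| = 0.000614 S → |Z| = 1/|Y| = 1630 Ω, ∠Z = −∠Y = -29.4°
I = V/|Z| = 1.23 mA
P = VI cos φ = 2 × 0.00123 × cos(-29.4°) = 2.14 mW

2.14 mW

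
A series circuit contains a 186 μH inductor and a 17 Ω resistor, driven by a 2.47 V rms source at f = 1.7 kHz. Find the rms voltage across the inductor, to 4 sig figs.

ω = 2πf = 10680 rad/s
X_L = ωL = 1.987 Ω
Z = 17.00 + j1.987 Ω
|Z| = √(17.00² + 1.987²) = 17.12 Ω
I = V/|Z| = 144.3 mA
V_L = I·|Z_L| = 0.1443 × 1.987 = 0.2867 V

0.2867 V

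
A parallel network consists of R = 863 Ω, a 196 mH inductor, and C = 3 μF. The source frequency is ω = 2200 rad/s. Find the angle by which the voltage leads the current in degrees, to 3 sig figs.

-74.9°

X_L = ωL = 431 Ω
X_C = 1/(ωC) = 152 Ω
Parallel: admittances add. Y = 1/R + 1/(jωL) + jωC
Y = (0.00116 + j0.00428) S
|Y| = 0.00443 S → |Z| = 1/|Y| = 225 Ω, ∠Z = −∠Y = -74.9°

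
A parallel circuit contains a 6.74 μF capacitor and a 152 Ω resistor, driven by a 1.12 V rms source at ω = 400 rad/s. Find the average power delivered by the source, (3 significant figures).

X_C = 1/(ωC) = 371 Ω
Parallel: admittances add. Y = 1/R + jωC
Y = (0.00658 + j0.00270) S
|Y| = 0.00711 S → |Z| = 1/|Y| = 141 Ω, ∠Z = −∠Y = -22.3°
I = V/|Z| = 7.96 mA
P = VI cos φ = 1.12 × 0.00796 × cos(-22.3°) = 8.25 mW

8.25 mW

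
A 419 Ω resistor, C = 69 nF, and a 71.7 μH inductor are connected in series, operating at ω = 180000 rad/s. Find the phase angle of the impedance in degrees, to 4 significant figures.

X_L = ωL = 12.91 Ω
X_C = 1/(ωC) = 80.52 Ω
Net reactance X = X_L − X_C = -67.61 Ω
Z = 419.0 − j67.61 Ω
|Z| = √(419.0² + 67.61²) = 424.4 Ω
∠Z = arctan(-67.61/419.0) = -9.166°

-9.166°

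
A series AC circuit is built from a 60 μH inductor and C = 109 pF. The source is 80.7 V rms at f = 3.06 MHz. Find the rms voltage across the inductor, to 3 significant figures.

138 V

ω = 2πf = 1.923e+07 rad/s
X_L = ωL = 1150 Ω
X_C = 1/(ωC) = 477 Ω
Net reactance X = X_L − X_C = 676 Ω
Z = j676 Ω
|Z| = √(0² + 676²) = 676 Ω
I = V/|Z| = 119 mA
V_L = I·|Z_L| = 0.119 × 1150 = 138 V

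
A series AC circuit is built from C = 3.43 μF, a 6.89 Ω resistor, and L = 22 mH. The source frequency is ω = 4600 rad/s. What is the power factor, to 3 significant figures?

X_L = ωL = 101 Ω
X_C = 1/(ωC) = 63.4 Ω
Net reactance X = X_L − X_C = 37.8 Ω
Z = 6.89 + j37.8 Ω
|Z| = √(6.89² + 37.8²) = 38.4 Ω
∠Z = arctan(37.8/6.89) = 79.7°
cos φ = cos(79.7°) = 0.179

0.179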